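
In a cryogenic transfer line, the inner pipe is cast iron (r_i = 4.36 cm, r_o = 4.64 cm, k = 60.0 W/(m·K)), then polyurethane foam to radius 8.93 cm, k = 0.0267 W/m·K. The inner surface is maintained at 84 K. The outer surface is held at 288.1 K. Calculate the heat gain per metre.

Treat each layer as a resistance in series:
  R'_cast iron = ln(0.0464/0.0436)/(2πk) = 0.06224/(2π·60.0) = 1.651×10^-4 m·K/W
  R'_polyurethane foam = ln(0.0893/0.0464)/(2πk) = 0.6547/(2π·0.0267) = 3.903 m·K/W
ΣR = 1.651×10^-4 + 3.903 = 3.903 m·K/W
Q' = ΔT/ΣR = (84 K − 288.1 K)/3.903 = -52.3 W/m
(Negative Q' ⇒ heat flows inward; heat gain = 52.3 W/m.)

Q' = 52.3 W/m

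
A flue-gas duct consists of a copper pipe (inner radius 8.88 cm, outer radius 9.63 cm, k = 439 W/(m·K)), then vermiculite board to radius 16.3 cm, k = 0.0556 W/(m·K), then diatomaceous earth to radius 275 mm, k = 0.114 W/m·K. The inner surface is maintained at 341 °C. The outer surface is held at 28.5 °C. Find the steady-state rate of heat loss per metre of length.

Treat each layer as a resistance in series:
  R'_copper = ln(0.0963/0.0888)/(2πk) = 0.08108/(2π·439) = 2.940×10^-5 m·K/W
  R'_vermiculite board = ln(0.163/0.0963)/(2πk) = 0.5263/(2π·0.0556) = 1.506 m·K/W
  R'_diatomaceous earth = ln(0.275/0.163)/(2πk) = 0.5230/(2π·0.114) = 0.7302 m·K/W
ΣR = 2.940×10^-5 + 1.506 + 0.7302 = 2.236 m·K/W
Q' = ΔT/ΣR = (341 °C − 28.5 °C)/2.236 = 140 W/m

Q' = 140 W/m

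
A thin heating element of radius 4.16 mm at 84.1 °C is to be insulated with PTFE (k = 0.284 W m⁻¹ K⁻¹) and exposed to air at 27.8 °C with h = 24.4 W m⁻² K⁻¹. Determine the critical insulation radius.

For a cylinder, r_cr = k_ins/h = 0.284/24.4 = 0.0116 m = 1.16 cm

r_cr = 1.16 cm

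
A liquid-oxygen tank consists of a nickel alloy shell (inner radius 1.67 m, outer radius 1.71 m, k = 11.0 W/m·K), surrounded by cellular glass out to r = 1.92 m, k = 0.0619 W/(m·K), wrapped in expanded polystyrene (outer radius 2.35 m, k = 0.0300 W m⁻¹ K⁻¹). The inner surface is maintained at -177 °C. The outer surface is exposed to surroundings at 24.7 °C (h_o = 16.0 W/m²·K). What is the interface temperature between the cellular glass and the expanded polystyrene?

T = -128 °C

Series thermal resistances, inner to outer:
  R_nickel alloy = (1/1.67 − 1/1.71)/(4πk) = 0.01401/(4π·11.0) = 1.013×10^-4 K/W
  R_cellular glass = (1/1.71 − 1/1.92)/(4πk) = 0.06396/(4π·0.0619) = 0.08223 K/W
  R_expanded polystyrene = (1/1.92 − 1/2.35)/(4πk) = 0.09530/(4π·0.0300) = 0.2528 K/W
  R_conv,out = 1/(4πr²h) = 1/(4π·2.35²·16.0) = 9.006×10^-4 K/W
ΣR = 1.013×10^-4 + 0.08223 + 0.2528 + 9.006×10^-4 = 0.3360 K/W
Q = ΔT/ΣR = (-177 °C − 24.7 °C)/0.3360 = -600.3 W
From the inner boundary to the cellular glass/expanded polystyrene interface, ΣR_partial = 0.08233 K/W.
T_interface = T_in − Q·ΣR_partial = -177 °C − (-600.3)(0.08233) = -128 °C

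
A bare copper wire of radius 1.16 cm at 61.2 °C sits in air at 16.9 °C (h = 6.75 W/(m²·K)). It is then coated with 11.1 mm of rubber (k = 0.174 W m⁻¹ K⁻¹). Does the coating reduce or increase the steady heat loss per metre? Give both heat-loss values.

increases: 21.8 → 26.8 W/m

Critical radius for a cylinder: r_cr = k/h = 0.0258 m = 2.58 cm.
Outer radius after coating: r₂ = 0.0116 + 0.0111 = 0.0227 m.
Since r₁ < r_cr and r₂ ≤ r_cr, the coating moves toward the maximum at r_cr — heat loss rises.
Bare: R = 1/(2πr₁h) = 2.033 m·K/W; Q = 44.3/2.033 = 21.8 W/m.
Coated: R = R_cond + R_conv = 1.653 m·K/W; Q = 44.3/1.653 = 26.8 W/m.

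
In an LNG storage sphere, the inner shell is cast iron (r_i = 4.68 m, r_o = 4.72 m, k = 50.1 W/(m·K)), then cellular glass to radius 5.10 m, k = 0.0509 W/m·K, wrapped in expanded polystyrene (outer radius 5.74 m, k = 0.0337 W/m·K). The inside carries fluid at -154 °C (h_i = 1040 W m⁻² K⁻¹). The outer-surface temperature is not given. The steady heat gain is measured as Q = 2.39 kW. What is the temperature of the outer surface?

Sum the resistances:
  R_conv,in = 1/(4πr²h) = 1/(4π·4.68²·1040) = 3.494×10^-6 K/W
  R_cast iron = (1/4.68 − 1/4.72)/(4πk) = 0.001811/(4π·50.1) = 2.876×10^-6 K/W
  R_cellular glass = (1/4.72 − 1/5.10)/(4πk) = 0.01579/(4π·0.0509) = 0.02468 K/W
  R_expanded polystyrene = (1/5.10 − 1/5.74)/(4πk) = 0.02186/(4π·0.0337) = 0.05162 K/W
ΣR = 0.07631 K/W
ΔT = Q·ΣR = 2390 × 0.07631 = 182.4 K
Heat flows inward, so T_out = T_in + ΔT = -154 + 182.4 = 28.4 °C

T_out = 28.4 °C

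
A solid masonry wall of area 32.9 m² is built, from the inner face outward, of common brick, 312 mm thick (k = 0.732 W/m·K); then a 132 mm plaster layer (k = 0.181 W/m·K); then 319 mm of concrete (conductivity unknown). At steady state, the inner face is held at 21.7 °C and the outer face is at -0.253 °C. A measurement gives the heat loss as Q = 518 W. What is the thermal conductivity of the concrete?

k = 1.34 W/m·K

ΣR = ΔT/Q = |21.7 − -0.253|/518 = 0.04238 K/W
Known resistances:
  R_common brick = L/(kA) = 0.312/(0.732·32.9) = 0.01296 K/W
  R_plaster = L/(kA) = 0.132/(0.181·32.9) = 0.02217 K/W
R_concrete = ΣR − ΣR_known = 0.04238 − 0.03513 = 0.007250 K/W
L/(kA) = 0.007250 ⇒ k = 0.319/(0.007250·32.9) = 1.34 W/m·K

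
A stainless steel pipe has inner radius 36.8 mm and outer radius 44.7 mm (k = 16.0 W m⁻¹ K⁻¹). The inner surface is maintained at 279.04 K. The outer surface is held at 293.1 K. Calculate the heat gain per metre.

Q' = 2πk·ΔT/ln(r₂/r₁) = 2π × 16.0 × 14.06 / ln(0.0447/0.0368) = 7270 W/m

Q' = 7.27 kW/m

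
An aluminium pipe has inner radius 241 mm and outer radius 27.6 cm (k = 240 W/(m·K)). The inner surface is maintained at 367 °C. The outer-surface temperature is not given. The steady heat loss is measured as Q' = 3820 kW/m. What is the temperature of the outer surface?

T_out = 23.5 °C

Series resistances:
  R'_aluminium = ln(0.276/0.241)/(2πk) = 0.1356/(2π·240) = 8.993×10^-5 m·K/W
ΣR = 8.993×10^-5 m·K/W
ΔT = Q'·ΣR = 3.82×10^6 × 8.993×10^-5 = 343.5 K
Heat flows outward, so T_out = T_in − ΔT = 367 − 343.5 = 23.5 °C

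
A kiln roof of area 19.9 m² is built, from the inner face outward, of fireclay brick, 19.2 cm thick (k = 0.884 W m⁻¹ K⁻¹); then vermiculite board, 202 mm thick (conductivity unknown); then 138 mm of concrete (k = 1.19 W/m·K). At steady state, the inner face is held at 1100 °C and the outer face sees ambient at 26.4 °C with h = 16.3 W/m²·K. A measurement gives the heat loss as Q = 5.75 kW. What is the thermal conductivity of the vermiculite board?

ΣR = ΔT/Q = |1100 − 26.4|/5750 = 0.1867 K/W
Known resistances:
  R_fireclay brick = L/(kA) = 0.192/(0.884·19.9) = 0.01091 K/W
  R_concrete = L/(kA) = 0.138/(1.19·19.9) = 0.005827 K/W
  R_conv,out = 1/(hA) = 1/(16.3·19.9) = 0.003083 K/W
R_vermiculite board = ΣR − ΣR_known = 0.1867 − 0.01982 = 0.1669 K/W
L/(kA) = 0.1669 ⇒ k = 0.202/(0.1669·19.9) = 0.0608 W/m·K

k = 0.0608 W/m·K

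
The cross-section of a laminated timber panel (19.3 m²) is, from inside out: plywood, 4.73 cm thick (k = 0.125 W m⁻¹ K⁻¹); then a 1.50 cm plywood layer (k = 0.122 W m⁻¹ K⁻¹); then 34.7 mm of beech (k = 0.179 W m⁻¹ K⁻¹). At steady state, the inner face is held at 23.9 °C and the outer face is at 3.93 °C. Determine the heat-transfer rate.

Series thermal resistances, inner to outer:
  R_plywood = L/(kA) = 0.0473/(0.125·19.3) = 0.01961 K/W
  R_plywood = L/(kA) = 0.0150/(0.122·19.3) = 0.006371 K/W
  R_beech = L/(kA) = 0.0347/(0.179·19.3) = 0.01004 K/W
ΣR = 0.01961 + 0.006371 + 0.01004 = 0.03602 K/W
Q = ΔT/ΣR = (23.9 °C − 3.93 °C)/0.03602 = 554 W

Q = 554 W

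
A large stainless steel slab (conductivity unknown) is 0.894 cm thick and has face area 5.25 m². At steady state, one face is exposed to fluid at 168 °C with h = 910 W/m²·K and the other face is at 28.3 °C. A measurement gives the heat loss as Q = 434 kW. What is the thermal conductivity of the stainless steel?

k = 15.1 W/m·K

ΣR = ΔT/Q = |168 − 28.3|/4.34×10^5 = 3.219×10^-4 K/W
Known resistances:
  R_conv,in = 1/(hA) = 1/(910·5.25) = 2.093×10^-4 K/W
R_stainless steel = ΣR − ΣR_known = 3.219×10^-4 − 2.093×10^-4 = 1.126×10^-4 K/W
L/(kA) = 1.126×10^-4 ⇒ k = 0.00894/(1.126×10^-4·5.25) = 15.1 W/m·K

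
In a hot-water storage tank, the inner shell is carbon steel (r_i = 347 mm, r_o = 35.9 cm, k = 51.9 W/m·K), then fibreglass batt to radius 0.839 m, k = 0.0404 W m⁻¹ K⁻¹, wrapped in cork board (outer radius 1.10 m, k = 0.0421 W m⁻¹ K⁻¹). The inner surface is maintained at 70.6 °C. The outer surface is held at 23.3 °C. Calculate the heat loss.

Treat each layer as a resistance in series:
  R_carbon steel = (1/0.347 − 1/0.359)/(4πk) = 0.09633/(4π·51.9) = 1.477×10^-4 K/W
  R_fibreglass batt = (1/0.359 − 1/0.839)/(4πk) = 1.594/(4π·0.0404) = 3.139 K/W
  R_cork board = (1/0.839 − 1/1.10)/(4πk) = 0.2828/(4π·0.0421) = 0.5346 K/W
ΣR = 1.477×10^-4 + 3.139 + 0.5346 = 3.674 K/W
Q = ΔT/ΣR = (70.6 °C − 23.3 °C)/3.674 = 12.9 W

Q = 12.9 W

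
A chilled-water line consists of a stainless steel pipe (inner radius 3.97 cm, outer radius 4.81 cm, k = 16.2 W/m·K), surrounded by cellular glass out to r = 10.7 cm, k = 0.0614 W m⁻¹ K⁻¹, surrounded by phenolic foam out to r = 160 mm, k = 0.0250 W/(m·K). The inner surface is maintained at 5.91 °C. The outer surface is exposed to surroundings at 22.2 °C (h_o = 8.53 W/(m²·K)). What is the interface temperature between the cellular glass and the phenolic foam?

Resistance network (inner→outer):
  R'_stainless steel = ln(0.0481/0.0397)/(2πk) = 0.1919/(2π·16.2) = 0.001886 m·K/W
  R'_cellular glass = ln(0.107/0.0481)/(2πk) = 0.7995/(2π·0.0614) = 2.073 m·K/W
  R'_phenolic foam = ln(0.160/0.107)/(2πk) = 0.4023/(2π·0.0250) = 2.561 m·K/W
  R'_conv,out = 1/(2πr h) = 1/(2π·0.160·8.53) = 0.1166 m·K/W
ΣR = 0.001886 + 2.073 + 2.561 + 0.1166 = 4.752 m·K/W
Q' = ΔT/ΣR = (5.91 °C − 22.2 °C)/4.752 = -3.428 W/m
From the inner boundary to the cellular glass/phenolic foam interface, ΣR_partial = 2.075 m·K/W.
T_interface = T_in − Q'·ΣR_partial = 5.91 °C − (-3.428)(2.075) = 13.0 °C

T = 13.0 °C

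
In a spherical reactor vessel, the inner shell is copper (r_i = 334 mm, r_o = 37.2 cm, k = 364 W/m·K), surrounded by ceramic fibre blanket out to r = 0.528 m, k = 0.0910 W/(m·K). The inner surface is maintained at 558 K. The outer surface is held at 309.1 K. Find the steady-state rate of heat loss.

Q = 358 W

Series thermal resistances, inner to outer:
  R_copper = (1/0.334 − 1/0.372)/(4πk) = 0.3058/(4π·364) = 6.686×10^-5 K/W
  R_ceramic fibre blanket = (1/0.372 − 1/0.528)/(4πk) = 0.7942/(4π·0.0910) = 0.6945 K/W
ΣR = 6.686×10^-5 + 0.6945 = 0.6946 K/W
Q = ΔT/ΣR = (558 K − 309.1 K)/0.6946 = 358 W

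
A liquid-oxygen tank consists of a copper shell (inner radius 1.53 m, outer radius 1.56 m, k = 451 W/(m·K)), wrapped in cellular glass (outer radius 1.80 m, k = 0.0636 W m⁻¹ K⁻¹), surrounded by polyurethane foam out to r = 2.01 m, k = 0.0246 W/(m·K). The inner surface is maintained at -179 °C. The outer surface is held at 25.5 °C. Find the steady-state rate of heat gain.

Q = 694 W

Treat each layer as a resistance in series:
  R_copper = (1/1.53 − 1/1.56)/(4πk) = 0.01257/(4π·451) = 2.218×10^-6 K/W
  R_cellular glass = (1/1.56 − 1/1.80)/(4πk) = 0.08547/(4π·0.0636) = 0.1069 K/W
  R_polyurethane foam = (1/1.80 − 1/2.01)/(4πk) = 0.05804/(4π·0.0246) = 0.1878 K/W
ΣR = 2.218×10^-6 + 0.1069 + 0.1878 = 0.2947 K/W
Q = ΔT/ΣR = (-179 °C − 25.5 °C)/0.2947 = -694 W
(Negative Q ⇒ heat flows inward; heat gain = 694 W.)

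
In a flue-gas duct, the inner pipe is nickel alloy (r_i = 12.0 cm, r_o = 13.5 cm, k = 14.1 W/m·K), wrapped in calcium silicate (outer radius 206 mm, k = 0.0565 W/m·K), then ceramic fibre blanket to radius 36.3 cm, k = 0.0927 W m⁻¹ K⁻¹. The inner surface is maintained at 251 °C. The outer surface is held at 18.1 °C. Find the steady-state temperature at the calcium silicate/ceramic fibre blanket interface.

Treat each layer as a resistance in series:
  R'_nickel alloy = ln(0.135/0.120)/(2πk) = 0.1178/(2π·14.1) = 0.001329 m·K/W
  R'_calcium silicate = ln(0.206/0.135)/(2πk) = 0.4226/(2π·0.0565) = 1.190 m·K/W
  R'_ceramic fibre blanket = ln(0.363/0.206)/(2πk) = 0.5665/(2π·0.0927) = 0.9727 m·K/W
ΣR = 0.001329 + 1.190 + 0.9727 = 2.164 m·K/W
Q' = ΔT/ΣR = (251 °C − 18.1 °C)/2.164 = 107.6 W/m
From the inner boundary to the calcium silicate/ceramic fibre blanket interface, ΣR_partial = 1.191 m·K/W.
T_interface = T_in − Q'·ΣR_partial = 251 °C − (107.6)(1.191) = 123 °C

T = 123 °C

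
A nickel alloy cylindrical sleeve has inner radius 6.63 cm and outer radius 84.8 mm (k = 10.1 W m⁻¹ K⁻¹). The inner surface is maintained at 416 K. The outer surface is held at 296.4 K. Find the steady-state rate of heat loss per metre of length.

Q' = 30.8 kW/m

Q' = 2πk·ΔT/ln(r₂/r₁) = 2π × 10.1 × 119.6 / ln(0.0848/0.0663) = 30800 W/m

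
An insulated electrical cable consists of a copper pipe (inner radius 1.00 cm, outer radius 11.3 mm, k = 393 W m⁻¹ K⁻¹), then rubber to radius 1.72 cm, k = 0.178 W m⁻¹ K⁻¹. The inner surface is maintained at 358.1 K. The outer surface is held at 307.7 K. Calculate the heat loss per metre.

Treat each layer as a resistance in series:
  R'_copper = ln(0.0113/0.0100)/(2πk) = 0.1222/(2π·393) = 4.950×10^-5 m·K/W
  R'_rubber = ln(0.0172/0.0113)/(2πk) = 0.4201/(2π·0.178) = 0.3756 m·K/W
ΣR = 4.950×10^-5 + 0.3756 = 0.3756 m·K/W
Q' = ΔT/ΣR = (358.1 K − 307.7 K)/0.3756 = 134 W/m

Q' = 134 W/m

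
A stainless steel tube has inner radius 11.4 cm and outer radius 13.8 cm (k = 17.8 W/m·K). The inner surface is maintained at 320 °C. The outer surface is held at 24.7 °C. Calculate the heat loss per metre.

Q' = 2πk·ΔT/ln(r₂/r₁) = 2π × 17.8 × 295.3 / ln(0.138/0.114) = 1.73×10^5 W/m

Q' = 173 kW/m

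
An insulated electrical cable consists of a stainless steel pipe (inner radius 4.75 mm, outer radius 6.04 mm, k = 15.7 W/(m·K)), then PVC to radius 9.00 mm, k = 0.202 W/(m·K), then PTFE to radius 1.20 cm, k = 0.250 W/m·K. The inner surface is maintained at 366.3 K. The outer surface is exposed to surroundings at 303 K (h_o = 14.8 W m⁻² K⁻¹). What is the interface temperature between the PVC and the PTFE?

Resistance network (inner→outer):
  R'_stainless steel = ln(0.00604/0.00475)/(2πk) = 0.2403/(2π·15.7) = 0.002436 m·K/W
  R'_PVC = ln(0.00900/0.00604)/(2πk) = 0.3988/(2π·0.202) = 0.3142 m·K/W
  R'_PTFE = ln(0.0120/0.00900)/(2πk) = 0.2877/(2π·0.250) = 0.1831 m·K/W
  R'_conv,out = 1/(2πr h) = 1/(2π·0.0120·14.8) = 0.8961 m·K/W
ΣR = 0.002436 + 0.3142 + 0.1831 + 0.8961 = 1.396 m·K/W
Q' = ΔT/ΣR = (366.3 K − 303 K)/1.396 = 45.34 W/m
From the inner boundary to the PVC/PTFE interface, ΣR_partial = 0.3166 m·K/W.
T_interface = T_in − Q'·ΣR_partial = 366.3 K − (45.34)(0.3166) = 351.9 K

T = 351.9 K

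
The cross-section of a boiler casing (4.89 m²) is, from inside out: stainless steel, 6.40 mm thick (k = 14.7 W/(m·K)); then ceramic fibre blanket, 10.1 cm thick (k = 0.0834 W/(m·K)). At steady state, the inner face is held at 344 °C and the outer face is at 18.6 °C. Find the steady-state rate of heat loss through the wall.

Series thermal resistances, inner to outer:
  R_stainless steel = L/(kA) = 0.00640/(14.7·4.89) = 8.903×10^-5 K/W
  R_ceramic fibre blanket = L/(kA) = 0.101/(0.0834·4.89) = 0.2477 K/W
ΣR = 8.903×10^-5 + 0.2477 = 0.2478 K/W
Q = ΔT/ΣR = (344 °C − 18.6 °C)/0.2478 = 1310 W

Q = 1310 W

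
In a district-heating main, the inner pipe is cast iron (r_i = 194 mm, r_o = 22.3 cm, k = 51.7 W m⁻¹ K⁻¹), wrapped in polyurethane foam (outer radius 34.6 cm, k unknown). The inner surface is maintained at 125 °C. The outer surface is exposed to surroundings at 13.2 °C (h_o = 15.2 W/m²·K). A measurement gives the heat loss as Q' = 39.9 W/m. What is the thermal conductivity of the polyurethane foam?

ΣR = ΔT/Q' = |125 − 13.2|/39.9 = 2.802 m·K/W
Known resistances:
  R'_cast iron = ln(0.223/0.194)/(2πk) = 0.1393/(2π·51.7) = 4.289×10^-4 m·K/W
  R'_conv,out = 1/(2πr h) = 1/(2π·0.346·15.2) = 0.03026 m·K/W
R_polyurethane foam = ΣR − ΣR_known = 2.802 − 0.03069 = 2.771 m·K/W
ln(r₂/r₁)/(2πk) = 2.771 ⇒ k = 0.4393/(2π·2.771) = 0.0252 W/m·K

k = 0.0252 W/m·K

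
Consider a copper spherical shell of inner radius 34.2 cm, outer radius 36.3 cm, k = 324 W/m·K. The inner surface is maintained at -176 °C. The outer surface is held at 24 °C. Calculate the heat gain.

Q = 4810 kW

Q = 4πk·ΔT/(1/r₁ − 1/r₂) = 4π × 324 × 200 / (1/0.342 − 1/0.363) = 4.81×10^6 W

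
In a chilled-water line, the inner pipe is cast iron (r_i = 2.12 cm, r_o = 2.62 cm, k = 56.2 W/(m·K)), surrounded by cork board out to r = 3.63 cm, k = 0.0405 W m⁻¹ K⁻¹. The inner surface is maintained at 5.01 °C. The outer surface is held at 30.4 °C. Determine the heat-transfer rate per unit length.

Treat each layer as a resistance in series:
  R'_cast iron = ln(0.0262/0.0212)/(2πk) = 0.2118/(2π·56.2) = 5.997×10^-4 m·K/W
  R'_cork board = ln(0.0363/0.0262)/(2πk) = 0.3261/(2π·0.0405) = 1.281 m·K/W
ΣR = 5.997×10^-4 + 1.281 = 1.282 m·K/W
Q' = ΔT/ΣR = (5.01 °C − 30.4 °C)/1.282 = -19.8 W/m
(Negative Q' ⇒ heat flows inward; heat gain = 19.8 W/m.)

Q' = 19.8 W/m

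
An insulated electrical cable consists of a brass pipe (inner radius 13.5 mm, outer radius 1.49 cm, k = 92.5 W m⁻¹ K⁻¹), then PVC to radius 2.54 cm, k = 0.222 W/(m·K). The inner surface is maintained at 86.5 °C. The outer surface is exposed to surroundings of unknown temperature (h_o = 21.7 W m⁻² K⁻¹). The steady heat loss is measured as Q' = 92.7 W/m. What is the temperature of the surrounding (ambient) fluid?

Series resistances:
  R'_brass = ln(0.0149/0.0135)/(2πk) = 0.09867/(2π·92.5) = 1.698×10^-4 m·K/W
  R'_PVC = ln(0.0254/0.0149)/(2πk) = 0.5334/(2π·0.222) = 0.3824 m·K/W
  R'_conv,out = 1/(2πr h) = 1/(2π·0.0254·21.7) = 0.2888 m·K/W
ΣR = 0.6713 m·K/W
ΔT = Q'·ΣR = 92.7 × 0.6713 = 62.23 K
Heat flows outward, so T_out = T_in − ΔT = 86.5 − 62.23 = 24.3 °C

T_out = 24.3 °C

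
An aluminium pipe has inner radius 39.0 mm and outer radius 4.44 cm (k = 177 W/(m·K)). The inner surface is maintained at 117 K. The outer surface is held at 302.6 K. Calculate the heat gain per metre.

Q' = 1590 kW/m

Q' = 2πk·ΔT/ln(r₂/r₁) = 2π × 177 × 185.6 / ln(0.0444/0.0390) = 1.59×10^6 W/m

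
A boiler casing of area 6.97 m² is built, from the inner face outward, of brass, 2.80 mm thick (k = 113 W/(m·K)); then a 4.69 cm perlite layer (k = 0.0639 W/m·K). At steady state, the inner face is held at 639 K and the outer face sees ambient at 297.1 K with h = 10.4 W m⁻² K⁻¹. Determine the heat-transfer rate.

Q = 2.87 kW

Treat each layer as a resistance in series:
  R_brass = L/(kA) = 0.00280/(113·6.97) = 3.555×10^-6 K/W
  R_perlite = L/(kA) = 0.0469/(0.0639·6.97) = 0.1053 K/W
  R_conv,out = 1/(hA) = 1/(10.4·6.97) = 0.01380 K/W
ΣR = 3.555×10^-6 + 0.1053 + 0.01380 = 0.1191 K/W
Q = ΔT/ΣR = (639 K − 297.1 K)/0.1191 = 2870 W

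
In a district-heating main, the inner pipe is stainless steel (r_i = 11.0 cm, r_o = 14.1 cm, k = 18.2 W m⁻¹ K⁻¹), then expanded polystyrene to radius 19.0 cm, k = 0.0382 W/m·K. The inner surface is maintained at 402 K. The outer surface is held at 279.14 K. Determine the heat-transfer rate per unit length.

Q' = 98.7 W/m

Treat each layer as a resistance in series:
  R'_stainless steel = ln(0.141/0.110)/(2πk) = 0.2483/(2π·18.2) = 0.002171 m·K/W
  R'_expanded polystyrene = ln(0.190/0.141)/(2πk) = 0.2983/(2π·0.0382) = 1.243 m·K/W
ΣR = 0.002171 + 1.243 = 1.245 m·K/W
Q' = ΔT/ΣR = (402 K − 279.14 K)/1.245 = 98.7 W/m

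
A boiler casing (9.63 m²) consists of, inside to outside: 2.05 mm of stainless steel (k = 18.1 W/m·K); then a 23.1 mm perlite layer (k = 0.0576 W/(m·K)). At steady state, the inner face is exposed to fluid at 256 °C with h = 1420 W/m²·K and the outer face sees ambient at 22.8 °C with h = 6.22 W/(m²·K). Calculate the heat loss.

Q = 3.99 kW

Resistance network (inner→outer):
  R_conv,in = 1/(hA) = 1/(1420·9.63) = 7.313×10^-5 K/W
  R_stainless steel = L/(kA) = 0.00205/(18.1·9.63) = 1.176×10^-5 K/W
  R_perlite = L/(kA) = 0.0231/(0.0576·9.63) = 0.04165 K/W
  R_conv,out = 1/(hA) = 1/(6.22·9.63) = 0.01669 K/W
ΣR = 7.313×10^-5 + 1.176×10^-5 + 0.04165 + 0.01669 = 0.05842 K/W
Q = ΔT/ΣR = (256 °C − 22.8 °C)/0.05842 = 3990 W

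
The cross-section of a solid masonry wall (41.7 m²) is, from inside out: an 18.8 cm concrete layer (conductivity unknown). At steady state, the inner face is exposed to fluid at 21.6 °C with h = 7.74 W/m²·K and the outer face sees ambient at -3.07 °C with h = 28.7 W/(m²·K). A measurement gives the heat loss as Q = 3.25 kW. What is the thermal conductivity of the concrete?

k = 1.23 W/m·K

ΣR = ΔT/Q = |21.6 − -3.07|/3250 = 0.007591 K/W
Known resistances:
  R_conv,in = 1/(hA) = 1/(7.74·41.7) = 0.003098 K/W
  R_conv,out = 1/(hA) = 1/(28.7·41.7) = 8.356×10^-4 K/W
R_concrete = ΣR − ΣR_known = 0.007591 − 0.003934 = 0.003657 K/W
L/(kA) = 0.003657 ⇒ k = 0.188/(0.003657·41.7) = 1.23 W/m·K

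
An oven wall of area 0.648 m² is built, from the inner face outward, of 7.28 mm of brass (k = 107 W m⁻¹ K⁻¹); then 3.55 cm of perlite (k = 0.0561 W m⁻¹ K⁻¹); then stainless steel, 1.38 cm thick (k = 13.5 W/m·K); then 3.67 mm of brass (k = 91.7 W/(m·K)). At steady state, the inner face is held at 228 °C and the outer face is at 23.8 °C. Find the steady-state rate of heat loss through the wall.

Q = 209 W

Treat each layer as a resistance in series:
  R_brass = L/(kA) = 0.00728/(107·0.648) = 1.050×10^-4 K/W
  R_perlite = L/(kA) = 0.0355/(0.0561·0.648) = 0.9765 K/W
  R_stainless steel = L/(kA) = 0.0138/(13.5·0.648) = 0.001578 K/W
  R_brass = L/(kA) = 0.00367/(91.7·0.648) = 6.176×10^-5 K/W
ΣR = 1.050×10^-4 + 0.9765 + 0.001578 + 6.176×10^-5 = 0.9782 K/W
Q = ΔT/ΣR = (228 °C − 23.8 °C)/0.9782 = 209 W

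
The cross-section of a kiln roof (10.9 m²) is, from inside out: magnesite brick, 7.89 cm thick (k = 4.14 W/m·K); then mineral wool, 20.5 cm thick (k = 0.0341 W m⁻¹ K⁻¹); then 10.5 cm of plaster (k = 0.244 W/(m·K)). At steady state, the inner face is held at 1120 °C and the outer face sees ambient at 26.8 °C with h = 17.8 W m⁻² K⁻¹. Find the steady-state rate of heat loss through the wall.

Treat each layer as a resistance in series:
  R_magnesite brick = L/(kA) = 0.0789/(4.14·10.9) = 0.001748 K/W
  R_mineral wool = L/(kA) = 0.205/(0.0341·10.9) = 0.5515 K/W
  R_plaster = L/(kA) = 0.105/(0.244·10.9) = 0.03948 K/W
  R_conv,out = 1/(hA) = 1/(17.8·10.9) = 0.005154 K/W
ΣR = 0.001748 + 0.5515 + 0.03948 + 0.005154 = 0.5979 K/W
Q = ΔT/ΣR = (1120 °C − 26.8 °C)/0.5979 = 1830 W

Q = 1830 W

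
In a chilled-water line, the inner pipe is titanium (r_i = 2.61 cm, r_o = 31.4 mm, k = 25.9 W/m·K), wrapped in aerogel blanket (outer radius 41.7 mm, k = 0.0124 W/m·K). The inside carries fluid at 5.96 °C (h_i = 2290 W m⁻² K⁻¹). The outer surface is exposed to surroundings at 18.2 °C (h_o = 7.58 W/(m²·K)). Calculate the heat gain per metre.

Resistance network (inner→outer):
  R'_conv,in = 1/(2πr h) = 1/(2π·0.0261·2290) = 0.002663 m·K/W
  R'_titanium = ln(0.0314/0.0261)/(2πk) = 0.1849/(2π·25.9) = 0.001136 m·K/W
  R'_aerogel blanket = ln(0.0417/0.0314)/(2πk) = 0.2837/(2π·0.0124) = 3.641 m·K/W
  R'_conv,out = 1/(2πr h) = 1/(2π·0.0417·7.58) = 0.5035 m·K/W
ΣR = 0.002663 + 0.001136 + 3.641 + 0.5035 = 4.148 m·K/W
Q' = ΔT/ΣR = (5.96 °C − 18.2 °C)/4.148 = -2.95 W/m
(Negative Q' ⇒ heat flows inward; heat gain = 2.95 W/m.)

Q' = 2.95 W/m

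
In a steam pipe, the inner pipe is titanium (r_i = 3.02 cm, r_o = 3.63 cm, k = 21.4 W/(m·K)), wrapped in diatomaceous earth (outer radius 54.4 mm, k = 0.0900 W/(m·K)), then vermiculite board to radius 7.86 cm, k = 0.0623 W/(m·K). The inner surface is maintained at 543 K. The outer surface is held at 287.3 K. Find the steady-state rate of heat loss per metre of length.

Treat each layer as a resistance in series:
  R'_titanium = ln(0.0363/0.0302)/(2πk) = 0.1840/(2π·21.4) = 0.001368 m·K/W
  R'_diatomaceous earth = ln(0.0544/0.0363)/(2πk) = 0.4045/(2π·0.0900) = 0.7154 m·K/W
  R'_vermiculite board = ln(0.0786/0.0544)/(2πk) = 0.3680/(2π·0.0623) = 0.9401 m·K/W
ΣR = 0.001368 + 0.7154 + 0.9401 = 1.657 m·K/W
Q' = ΔT/ΣR = (543 K − 287.3 K)/1.657 = 154 W/m

Q' = 154 W/m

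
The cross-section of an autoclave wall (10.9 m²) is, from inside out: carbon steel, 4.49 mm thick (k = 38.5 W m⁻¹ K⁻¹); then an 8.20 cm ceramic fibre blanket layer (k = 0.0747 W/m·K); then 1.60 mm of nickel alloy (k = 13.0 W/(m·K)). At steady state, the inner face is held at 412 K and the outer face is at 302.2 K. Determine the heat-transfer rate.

Q = 1090 W

Treat each layer as a resistance in series:
  R_carbon steel = L/(kA) = 0.00449/(38.5·10.9) = 1.070×10^-5 K/W
  R_ceramic fibre blanket = L/(kA) = 0.0820/(0.0747·10.9) = 0.1007 K/W
  R_nickel alloy = L/(kA) = 0.00160/(13.0·10.9) = 1.129×10^-5 K/W
ΣR = 1.070×10^-5 + 0.1007 + 1.129×10^-5 = 0.1007 K/W
Q = ΔT/ΣR = (412 K − 302.2 K)/0.1007 = 1090 W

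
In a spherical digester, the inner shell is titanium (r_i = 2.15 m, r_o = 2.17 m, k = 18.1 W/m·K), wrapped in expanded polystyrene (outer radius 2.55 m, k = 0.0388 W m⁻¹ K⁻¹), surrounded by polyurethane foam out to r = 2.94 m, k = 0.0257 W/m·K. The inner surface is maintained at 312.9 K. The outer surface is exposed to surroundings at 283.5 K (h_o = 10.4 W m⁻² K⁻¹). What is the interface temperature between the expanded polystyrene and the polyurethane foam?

Series thermal resistances, inner to outer:
  R_titanium = (1/2.15 − 1/2.17)/(4πk) = 0.004287/(4π·18.1) = 1.885×10^-5 K/W
  R_expanded polystyrene = (1/2.17 − 1/2.55)/(4πk) = 0.06867/(4π·0.0388) = 0.1408 K/W
  R_polyurethane foam = (1/2.55 − 1/2.94)/(4πk) = 0.05202/(4π·0.0257) = 0.1611 K/W
  R_conv,out = 1/(4πr²h) = 1/(4π·2.94²·10.4) = 8.852×10^-4 K/W
ΣR = 1.885×10^-5 + 0.1408 + 0.1611 + 8.852×10^-4 = 0.3028 K/W
Q = ΔT/ΣR = (312.9 K − 283.5 K)/0.3028 = 97.09 W
From the inner boundary to the expanded polystyrene/polyurethane foam interface, ΣR_partial = 0.1408 K/W.
T_interface = T_in − Q·ΣR_partial = 312.9 K − (97.09)(0.1408) = 299.2 K

T = 299.2 K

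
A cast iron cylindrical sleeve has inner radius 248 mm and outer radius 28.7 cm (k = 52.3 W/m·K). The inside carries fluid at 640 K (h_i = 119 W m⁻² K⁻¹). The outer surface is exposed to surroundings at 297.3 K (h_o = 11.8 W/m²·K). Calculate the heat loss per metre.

Q' = 6490 W/m

Series thermal resistances, inner to outer:
  R'_conv,in = 1/(2πr h) = 1/(2π·0.248·119) = 0.005393 m·K/W
  R'_cast iron = ln(0.287/0.248)/(2πk) = 0.1461/(2π·52.3) = 4.445×10^-4 m·K/W
  R'_conv,out = 1/(2πr h) = 1/(2π·0.287·11.8) = 0.04700 m·K/W
ΣR = 0.005393 + 4.445×10^-4 + 0.04700 = 0.05284 m·K/W
Q' = ΔT/ΣR = (640 K − 297.3 K)/0.05284 = 6490 W/m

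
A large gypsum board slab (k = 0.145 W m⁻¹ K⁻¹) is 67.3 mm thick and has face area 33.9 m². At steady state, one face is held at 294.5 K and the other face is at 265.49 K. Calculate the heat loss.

Q = 2.12 kW

Q = kA·ΔT/L = 0.145 × 33.9 × |294.5 K − 265.49 K| / 0.0673 = 2120 W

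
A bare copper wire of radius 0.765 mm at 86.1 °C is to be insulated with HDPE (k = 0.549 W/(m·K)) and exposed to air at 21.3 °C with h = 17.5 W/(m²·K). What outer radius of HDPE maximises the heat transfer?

For a cylinder, r_cr = k_ins/h = 0.549/17.5 = 0.0314 m = 3.14 cm

r_cr = 3.14 cm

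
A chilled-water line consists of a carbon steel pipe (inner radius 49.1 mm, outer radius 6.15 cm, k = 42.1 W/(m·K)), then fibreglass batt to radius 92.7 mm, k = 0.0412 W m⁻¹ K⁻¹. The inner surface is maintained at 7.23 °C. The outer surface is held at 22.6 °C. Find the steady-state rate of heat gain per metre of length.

Resistance network (inner→outer):
  R'_carbon steel = ln(0.0615/0.0491)/(2πk) = 0.2252/(2π·42.1) = 8.513×10^-4 m·K/W
  R'_fibreglass batt = ln(0.0927/0.0615)/(2πk) = 0.4103/(2π·0.0412) = 1.585 m·K/W
ΣR = 8.513×10^-4 + 1.585 = 1.586 m·K/W
Q' = ΔT/ΣR = (7.23 °C − 22.6 °C)/1.586 = -9.69 W/m
(Negative Q' ⇒ heat flows inward; heat gain = 9.69 W/m.)

Q' = 9.69 W/m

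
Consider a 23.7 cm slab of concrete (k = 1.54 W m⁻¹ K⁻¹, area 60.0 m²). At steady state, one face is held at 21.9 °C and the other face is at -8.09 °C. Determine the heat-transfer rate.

Q = kA·ΔT/L = 1.54 × 60.0 × |21.9 °C − -8.09 °C| / 0.237 = 11700 W

Q = 11700 W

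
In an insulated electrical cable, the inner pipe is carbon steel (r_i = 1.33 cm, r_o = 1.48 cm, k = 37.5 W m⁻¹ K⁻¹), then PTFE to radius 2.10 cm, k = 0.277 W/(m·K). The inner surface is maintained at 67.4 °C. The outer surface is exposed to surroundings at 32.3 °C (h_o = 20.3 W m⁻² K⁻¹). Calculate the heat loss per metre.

Q' = 61.1 W/m

Treat each layer as a resistance in series:
  R'_carbon steel = ln(0.0148/0.0133)/(2πk) = 0.1069/(2π·37.5) = 4.535×10^-4 m·K/W
  R'_PTFE = ln(0.0210/0.0148)/(2πk) = 0.3499/(2π·0.277) = 0.2010 m·K/W
  R'_conv,out = 1/(2πr h) = 1/(2π·0.0210·20.3) = 0.3733 m·K/W
ΣR = 4.535×10^-4 + 0.2010 + 0.3733 = 0.5748 m·K/W
Q' = ΔT/ΣR = (67.4 °C − 32.3 °C)/0.5748 = 61.1 W/m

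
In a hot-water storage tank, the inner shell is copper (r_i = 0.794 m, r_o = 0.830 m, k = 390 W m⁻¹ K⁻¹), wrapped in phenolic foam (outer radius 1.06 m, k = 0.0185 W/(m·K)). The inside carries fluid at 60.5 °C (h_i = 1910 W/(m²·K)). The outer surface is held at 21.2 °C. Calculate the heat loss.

Treat each layer as a resistance in series:
  R_conv,in = 1/(4πr²h) = 1/(4π·0.794²·1910) = 6.609×10^-5 K/W
  R_copper = (1/0.794 − 1/0.830)/(4πk) = 0.05463/(4π·390) = 1.115×10^-5 K/W
  R_phenolic foam = (1/0.830 − 1/1.06)/(4πk) = 0.2614/(4π·0.0185) = 1.125 K/W
ΣR = 6.609×10^-5 + 1.115×10^-5 + 1.125 = 1.125 K/W
Q = ΔT/ΣR = (60.5 °C − 21.2 °C)/1.125 = 34.9 W

Q = 34.9 W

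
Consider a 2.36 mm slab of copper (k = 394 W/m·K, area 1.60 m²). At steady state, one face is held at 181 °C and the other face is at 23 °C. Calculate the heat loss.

Q = kA·ΔT/L = 394 × 1.60 × |181 °C − 23 °C| / 0.00236 = 4.22×10^7 W

Q = 42200 kW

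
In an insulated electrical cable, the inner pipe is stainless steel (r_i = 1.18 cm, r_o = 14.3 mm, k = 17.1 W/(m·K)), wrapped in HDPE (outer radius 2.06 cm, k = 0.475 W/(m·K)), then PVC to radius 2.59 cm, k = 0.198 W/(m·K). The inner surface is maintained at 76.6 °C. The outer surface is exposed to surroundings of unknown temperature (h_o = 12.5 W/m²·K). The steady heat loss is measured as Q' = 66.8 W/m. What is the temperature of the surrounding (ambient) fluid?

T_out = 23.2 °C

Series resistances:
  R'_stainless steel = ln(0.0143/0.0118)/(2πk) = 0.1922/(2π·17.1) = 0.001788 m·K/W
  R'_HDPE = ln(0.0206/0.0143)/(2πk) = 0.3650/(2π·0.475) = 0.1223 m·K/W
  R'_PVC = ln(0.0259/0.0206)/(2πk) = 0.2290/(2π·0.198) = 0.1840 m·K/W
  R'_conv,out = 1/(2πr h) = 1/(2π·0.0259·12.5) = 0.4916 m·K/W
ΣR = 0.7997 m·K/W
ΔT = Q'·ΣR = 66.8 × 0.7997 = 53.42 K
Heat flows outward, so T_out = T_in − ΔT = 76.6 − 53.42 = 23.2 °C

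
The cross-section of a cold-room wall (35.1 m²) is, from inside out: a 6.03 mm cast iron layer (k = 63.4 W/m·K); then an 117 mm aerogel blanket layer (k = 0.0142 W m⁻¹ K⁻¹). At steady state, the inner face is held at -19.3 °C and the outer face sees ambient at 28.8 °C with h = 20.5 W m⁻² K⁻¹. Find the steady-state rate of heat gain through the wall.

Q = 204 W

Series thermal resistances, inner to outer:
  R_cast iron = L/(kA) = 0.00603/(63.4·35.1) = 2.710×10^-6 K/W
  R_aerogel blanket = L/(kA) = 0.117/(0.0142·35.1) = 0.2347 K/W
  R_conv,out = 1/(hA) = 1/(20.5·35.1) = 0.001390 K/W
ΣR = 2.710×10^-6 + 0.2347 + 0.001390 = 0.2361 K/W
Q = ΔT/ΣR = (-19.3 °C − 28.8 °C)/0.2361 = -204 W
(Negative Q ⇒ heat flows inward; heat gain = 204 W.)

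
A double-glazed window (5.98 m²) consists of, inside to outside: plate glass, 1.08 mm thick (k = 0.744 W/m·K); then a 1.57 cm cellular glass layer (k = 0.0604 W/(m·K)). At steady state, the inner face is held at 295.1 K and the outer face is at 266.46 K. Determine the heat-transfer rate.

Treat each layer as a resistance in series:
  R_plate glass = L/(kA) = 0.00108/(0.744·5.98) = 2.427×10^-4 K/W
  R_cellular glass = L/(kA) = 0.0157/(0.0604·5.98) = 0.04347 K/W
ΣR = 2.427×10^-4 + 0.04347 = 0.04371 K/W
Q = ΔT/ΣR = (295.1 K − 266.46 K)/0.04371 = 655 W

Q = 655 W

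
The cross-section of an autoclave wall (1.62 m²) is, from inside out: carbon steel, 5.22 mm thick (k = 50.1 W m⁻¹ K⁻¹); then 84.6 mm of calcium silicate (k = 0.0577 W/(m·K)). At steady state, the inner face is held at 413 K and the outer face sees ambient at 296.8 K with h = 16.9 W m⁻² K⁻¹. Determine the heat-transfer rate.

Series thermal resistances, inner to outer:
  R_carbon steel = L/(kA) = 0.00522/(50.1·1.62) = 6.432×10^-5 K/W
  R_calcium silicate = L/(kA) = 0.0846/(0.0577·1.62) = 0.9051 K/W
  R_conv,out = 1/(hA) = 1/(16.9·1.62) = 0.03653 K/W
ΣR = 6.432×10^-5 + 0.9051 + 0.03653 = 0.9417 K/W
Q = ΔT/ΣR = (413 K − 296.8 K)/0.9417 = 123 W

Q = 123 W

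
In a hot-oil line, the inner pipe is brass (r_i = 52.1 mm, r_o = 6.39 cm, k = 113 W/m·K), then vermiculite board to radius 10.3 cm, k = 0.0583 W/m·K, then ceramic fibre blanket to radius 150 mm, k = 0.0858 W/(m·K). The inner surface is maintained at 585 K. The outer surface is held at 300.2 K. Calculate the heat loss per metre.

Q' = 142 W/m

Resistance network (inner→outer):
  R'_brass = ln(0.0639/0.0521)/(2πk) = 0.2042/(2π·113) = 2.875×10^-4 m·K/W
  R'_vermiculite board = ln(0.103/0.0639)/(2πk) = 0.4774/(2π·0.0583) = 1.303 m·K/W
  R'_ceramic fibre blanket = ln(0.150/0.103)/(2πk) = 0.3759/(2π·0.0858) = 0.6973 m·K/W
ΣR = 2.875×10^-4 + 1.303 + 0.6973 = 2.001 m·K/W
Q' = ΔT/ΣR = (585 K − 300.2 K)/2.001 = 142 W/m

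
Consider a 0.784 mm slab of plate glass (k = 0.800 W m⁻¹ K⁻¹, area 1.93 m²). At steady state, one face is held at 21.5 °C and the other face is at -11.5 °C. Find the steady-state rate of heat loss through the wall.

Q = 65000 W

Q = kA·ΔT/L = 0.800 × 1.93 × |21.5 °C − -11.5 °C| / 7.84×10^-4 = 65000 W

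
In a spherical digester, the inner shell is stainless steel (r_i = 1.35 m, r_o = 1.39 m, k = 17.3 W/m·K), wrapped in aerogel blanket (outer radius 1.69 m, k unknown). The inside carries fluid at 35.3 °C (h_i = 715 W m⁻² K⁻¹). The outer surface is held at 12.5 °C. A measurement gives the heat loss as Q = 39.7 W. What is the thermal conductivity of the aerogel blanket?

ΣR = ΔT/Q = |35.3 − 12.5|/39.7 = 0.5743 K/W
Known resistances:
  R_conv,in = 1/(4πr²h) = 1/(4π·1.35²·715) = 6.107×10^-5 K/W
  R_stainless steel = (1/1.35 − 1/1.39)/(4πk) = 0.02132/(4π·17.3) = 9.805×10^-5 K/W
R_aerogel blanket = ΣR − ΣR_known = 0.5743 − 1.591×10^-4 = 0.5741 K/W
(1/r₁−1/r₂)/(4πk) = 0.5741 ⇒ k = 0.1277/(4π·0.5741) = 0.0177 W/m·K

k = 0.0177 W/m·K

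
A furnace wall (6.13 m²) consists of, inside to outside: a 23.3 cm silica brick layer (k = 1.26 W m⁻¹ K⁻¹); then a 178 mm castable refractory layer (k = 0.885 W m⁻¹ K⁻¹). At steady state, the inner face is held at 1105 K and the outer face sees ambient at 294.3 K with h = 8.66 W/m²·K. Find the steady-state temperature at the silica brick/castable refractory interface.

T = 806 K

Treat each layer as a resistance in series:
  R_silica brick = L/(kA) = 0.233/(1.26·6.13) = 0.03017 K/W
  R_castable refractory = L/(kA) = 0.178/(0.885·6.13) = 0.03281 K/W
  R_conv,out = 1/(hA) = 1/(8.66·6.13) = 0.01884 K/W
ΣR = 0.03017 + 0.03281 + 0.01884 = 0.08182 K/W
Q = ΔT/ΣR = (1105 K − 294.3 K)/0.08182 = 9908 W
From the inner boundary to the silica brick/castable refractory interface, ΣR_partial = 0.03017 K/W.
T_interface = T_in − Q·ΣR_partial = 1105 K − (9908)(0.03017) = 806 K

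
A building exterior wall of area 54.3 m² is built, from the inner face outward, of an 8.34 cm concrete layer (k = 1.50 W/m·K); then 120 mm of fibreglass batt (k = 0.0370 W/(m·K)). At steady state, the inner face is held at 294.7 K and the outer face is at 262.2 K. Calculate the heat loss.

Resistance network (inner→outer):
  R_concrete = L/(kA) = 0.0834/(1.50·54.3) = 0.001024 K/W
  R_fibreglass batt = L/(kA) = 0.120/(0.0370·54.3) = 0.05973 K/W
ΣR = 0.001024 + 0.05973 = 0.06075 K/W
Q = ΔT/ΣR = (294.7 K − 262.2 K)/0.06075 = 535 W

Q = 535 W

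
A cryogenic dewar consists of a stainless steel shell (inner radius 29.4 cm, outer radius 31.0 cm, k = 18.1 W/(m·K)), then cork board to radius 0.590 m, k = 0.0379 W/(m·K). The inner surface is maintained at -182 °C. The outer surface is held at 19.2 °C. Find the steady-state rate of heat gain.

Treat each layer as a resistance in series:
  R_stainless steel = (1/0.294 − 1/0.310)/(4πk) = 0.1756/(4π·18.1) = 7.718×10^-4 K/W
  R_cork board = (1/0.310 − 1/0.590)/(4πk) = 1.531/(4π·0.0379) = 3.214 K/W
ΣR = 7.718×10^-4 + 3.214 = 3.215 K/W
Q = ΔT/ΣR = (-182 °C − 19.2 °C)/3.215 = -62.6 W
(Negative Q ⇒ heat flows inward; heat gain = 62.6 W.)

Q = 62.6 W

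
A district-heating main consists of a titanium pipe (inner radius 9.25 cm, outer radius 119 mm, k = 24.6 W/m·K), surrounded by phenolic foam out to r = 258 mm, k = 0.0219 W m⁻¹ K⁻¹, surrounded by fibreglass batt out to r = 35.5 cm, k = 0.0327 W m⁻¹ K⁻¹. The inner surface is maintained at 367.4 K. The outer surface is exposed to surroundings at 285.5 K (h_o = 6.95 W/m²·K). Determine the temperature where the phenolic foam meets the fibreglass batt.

Resistance network (inner→outer):
  R'_titanium = ln(0.119/0.0925)/(2πk) = 0.2519/(2π·24.6) = 0.001630 m·K/W
  R'_phenolic foam = ln(0.258/0.119)/(2πk) = 0.7738/(2π·0.0219) = 5.624 m·K/W
  R'_fibreglass batt = ln(0.355/0.258)/(2πk) = 0.3192/(2π·0.0327) = 1.553 m·K/W
  R'_conv,out = 1/(2πr h) = 1/(2π·0.355·6.95) = 0.06451 m·K/W
ΣR = 0.001630 + 5.624 + 1.553 + 0.06451 = 7.243 m·K/W
Q' = ΔT/ΣR = (367.4 K − 285.5 K)/7.243 = 11.31 W/m
From the inner boundary to the phenolic foam/fibreglass batt interface, ΣR_partial = 5.626 m·K/W.
T_interface = T_in − Q'·ΣR_partial = 367.4 K − (11.31)(5.626) = 303.8 K

T = 303.8 K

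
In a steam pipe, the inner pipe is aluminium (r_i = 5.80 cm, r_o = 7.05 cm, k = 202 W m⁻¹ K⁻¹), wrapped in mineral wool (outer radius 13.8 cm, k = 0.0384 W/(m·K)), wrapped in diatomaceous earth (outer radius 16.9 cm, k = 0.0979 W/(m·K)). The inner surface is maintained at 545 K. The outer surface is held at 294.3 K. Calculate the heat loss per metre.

Resistance network (inner→outer):
  R'_aluminium = ln(0.0705/0.0580)/(2πk) = 0.1952/(2π·202) = 1.538×10^-4 m·K/W
  R'_mineral wool = ln(0.138/0.0705)/(2πk) = 0.6716/(2π·0.0384) = 2.784 m·K/W
  R'_diatomaceous earth = ln(0.169/0.138)/(2πk) = 0.2026/(2π·0.0979) = 0.3294 m·K/W
ΣR = 1.538×10^-4 + 2.784 + 0.3294 = 3.114 m·K/W
Q' = ΔT/ΣR = (545 K − 294.3 K)/3.114 = 80.5 W/m

Q' = 80.5 W/m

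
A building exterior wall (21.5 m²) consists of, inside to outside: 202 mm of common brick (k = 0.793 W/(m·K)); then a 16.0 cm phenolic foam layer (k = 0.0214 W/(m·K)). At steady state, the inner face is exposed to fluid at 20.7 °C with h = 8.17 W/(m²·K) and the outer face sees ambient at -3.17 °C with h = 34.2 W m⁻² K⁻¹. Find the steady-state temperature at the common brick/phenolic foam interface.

Resistance network (inner→outer):
  R_conv,in = 1/(hA) = 1/(8.17·21.5) = 0.005693 K/W
  R_common brick = L/(kA) = 0.202/(0.793·21.5) = 0.01185 K/W
  R_phenolic foam = L/(kA) = 0.160/(0.0214·21.5) = 0.3478 K/W
  R_conv,out = 1/(hA) = 1/(34.2·21.5) = 0.001360 K/W
ΣR = 0.005693 + 0.01185 + 0.3478 + 0.001360 = 0.3667 K/W
Q = ΔT/ΣR = (20.7 °C − -3.17 °C)/0.3667 = 65.09 W
From the inner boundary to the common brick/phenolic foam interface, ΣR_partial = 0.01754 K/W.
T_interface = T_in − Q·ΣR_partial = 20.7 °C − (65.09)(0.01754) = 19.6 °C

T = 19.6 °C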